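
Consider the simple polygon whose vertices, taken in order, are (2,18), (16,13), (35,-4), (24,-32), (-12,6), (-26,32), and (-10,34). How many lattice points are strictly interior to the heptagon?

1537

Using the shoelace formula, 2A = |(2·13 − 16·18) + (16·(-4) − 35·13) + (35·(-32) − 24·(-4)) + (24·6 − (-12)·(-32)) + ((-12)·32 − (-26)·6) + ((-26)·34 − (-10)·32) + ((-10)·18 − 2·34)| = 3085, so the area is 1542.5.
The number of boundary lattice points is Σ gcd(|Δx|,|Δy|) = gcd(14,5) + gcd(19,17) + gcd(11,28) + gcd(36,38) + gcd(14,26) + gcd(16,2) + gcd(12,16) = 1+1+1+2+2+2+4 = 13.
By Pick's theorem A = I + B/2 − 1, so I = 1542.5 − 13/2 + 1 = 1537.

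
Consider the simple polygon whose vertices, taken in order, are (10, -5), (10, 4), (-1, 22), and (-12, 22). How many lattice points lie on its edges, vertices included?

22

Along each edge there are gcd(|Δx|,|Δy|)+1 lattice points, so counting each shared vertex once the boundary has gcd(0,9) + gcd(11,18) + gcd(11,0) + gcd(22,27) = 9+1+11+1 = 22.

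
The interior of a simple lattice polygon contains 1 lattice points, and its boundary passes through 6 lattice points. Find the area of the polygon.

3

By Pick's theorem, A = I + B/2 − 1 = 1 + 6/2 − 1 = 3.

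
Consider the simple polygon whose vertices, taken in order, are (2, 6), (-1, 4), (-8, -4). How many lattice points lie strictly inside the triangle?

0

By the shoelace formula, twice the signed area is |[2·4 − (-1)·6] + [(-1)·(-4) − (-8)·4] + [(-8)·6 − 2·(-4)]| = 10, so the area is 5.
The number of boundary lattice points is Σ gcd(|Δx|,|Δy|) = gcd(3,2) + gcd(7,8) + gcd(10,10) = 1+1+10 = 12.
By Pick's theorem A = I + B/2 − 1, so I = 5 − 12/2 + 1 = 0.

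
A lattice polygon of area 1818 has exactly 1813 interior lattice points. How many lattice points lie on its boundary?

12

Pick's theorem gives A = I + B/2 − 1, so B = 2(A − I + 1) = 2(1818 − 1813 + 1) = 12.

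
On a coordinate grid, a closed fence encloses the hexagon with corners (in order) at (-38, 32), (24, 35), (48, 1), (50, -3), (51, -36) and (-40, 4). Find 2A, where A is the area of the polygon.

Using the shoelace formula, 2A = |[(-38)·35 − 24·32] + [24·1 − 48·35] + [48·(-3) − 50·1] + [50·(-36) − 51·(-3)] + [51·4 − (-40)·(-36)] + [(-40)·32 − (-38)·4]| = 7959, so the area is 7959/2.

7959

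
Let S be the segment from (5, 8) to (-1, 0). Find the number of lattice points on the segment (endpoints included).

The number of lattice points on a segment between lattice points is gcd(|Δx|,|Δy|) + 1 = gcd(6,8) + 1 = 2 + 1 = 3.

3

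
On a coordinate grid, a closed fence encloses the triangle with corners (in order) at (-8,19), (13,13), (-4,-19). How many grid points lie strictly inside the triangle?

The shoelace formula gives twice the area as |((-8)·13 − 13·19) + (13·(-19) − (-4)·13) + ((-4)·19 − (-8)·(-19))| = 774, so the area is 387.
The number of boundary lattice points is Σ gcd(|Δx|,|Δy|) = gcd(21,6) + gcd(17,32) + gcd(4,38) = 3+1+2 = 6.
By Pick's theorem A = I + B/2 − 1, so I = 387 − 6/2 + 1 = 385.

385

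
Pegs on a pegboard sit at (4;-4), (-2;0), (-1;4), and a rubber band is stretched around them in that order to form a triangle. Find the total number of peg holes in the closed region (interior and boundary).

17

Using the shoelace formula, 2A = |(4·0 − (-2)·(-4)) + ((-2)·4 − (-1)·0) + ((-1)·(-4) − 4·4)| = 28, so the area is 14.
Summing gcd(|Δx|,|Δy|) over the edges gives the boundary count: gcd(6,4) + gcd(1,4) + gcd(5,8) = 2+1+1 = 4.
Pick's theorem gives I = A − B/2 + 1 = 14 − 4/2 + 1 = 13, so the closed region contains I + B = 13 + 4 = 17 lattice points.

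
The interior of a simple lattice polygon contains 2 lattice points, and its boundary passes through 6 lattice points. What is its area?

4

Pick's theorem states A = I + B/2 − 1, so A = 2 + 6/2 − 1 = 4.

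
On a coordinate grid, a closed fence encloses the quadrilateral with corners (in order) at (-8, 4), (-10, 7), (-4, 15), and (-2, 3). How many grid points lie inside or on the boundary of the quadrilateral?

56

Using the shoelace formula, 2A = |[(-8)·7 − (-10)·4] + [(-10)·15 − (-4)·7] + [(-4)·3 − (-2)·15] + [(-2)·4 − (-8)·3]| = 104, so the area is 52.
Along each edge there are gcd(|Δx|,|Δy|)+1 lattice points, so counting each shared vertex once the boundary has gcd(2,3) + gcd(6,8) + gcd(2,12) + gcd(6,1) = 1+2+2+1 = 6.
Pick's theorem gives I = A − B/2 + 1 = 52 − 6/2 + 1 = 50, so the closed region contains I + B = 50 + 6 = 56 lattice points.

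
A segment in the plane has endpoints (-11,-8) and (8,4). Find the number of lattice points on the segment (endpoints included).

2

The number of lattice points on a segment between lattice points is gcd(|Δx|,|Δy|) + 1 = gcd(19,12) + 1 = 1 + 1 = 2.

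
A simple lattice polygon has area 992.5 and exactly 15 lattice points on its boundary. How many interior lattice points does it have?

Pick's theorem A = I + B/2 − 1 rearranges to I = A − B/2 + 1 = 992.5 − 15/2 + 1 = 986.

986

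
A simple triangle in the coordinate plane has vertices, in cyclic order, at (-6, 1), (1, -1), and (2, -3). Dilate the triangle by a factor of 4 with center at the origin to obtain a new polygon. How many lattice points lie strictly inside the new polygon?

By the shoelace formula, twice the signed area is |((-6)·(-1) − 1·1) + (1·(-3) − 2·(-1)) + (2·1 − (-6)·(-3))| = 12, so the area is 6.
The number of boundary lattice points is Σ gcd(|Δx|,|Δy|) = gcd(7,2) + gcd(1,2) + gcd(8,4) = 1+1+4 = 6.
Scaling by 4 multiplies the area by 4² = 16 (so the new area is 96) and multiplies the boundary lattice-point count by 4, giving 24.
By Pick's theorem, the interior count of the dilated polygon is 96 − 24/2 + 1 = 85.

85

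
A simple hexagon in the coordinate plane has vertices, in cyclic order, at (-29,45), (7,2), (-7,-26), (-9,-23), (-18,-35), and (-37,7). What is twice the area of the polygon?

The shoelace formula gives twice the area as |[(-29)·2 − 7·45] + [7·(-26) − (-7)·2] + [(-7)·(-23) − (-9)·(-26)] + [(-9)·(-35) − (-18)·(-23)] + [(-18)·7 − (-37)·(-35)] + [(-37)·45 − (-29)·7]| = 3596, so the area is 1798.

3596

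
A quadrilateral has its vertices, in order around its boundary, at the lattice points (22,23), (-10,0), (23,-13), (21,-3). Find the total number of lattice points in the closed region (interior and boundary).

560

Using the shoelace formula, 2A = |(22·0 − (-10)·23) + ((-10)·(-13) − 23·0) + (23·(-3) − 21·(-13)) + (21·23 − 22·(-3))| = 1113, so the area is 1113/2.
The number of boundary lattice points is Σ gcd(|Δx|,|Δy|) = gcd(32,23) + gcd(33,13) + gcd(2,10) + gcd(1,26) = 1+1+2+1 = 5.
Pick's theorem gives I = A − B/2 + 1 = 1113/2 − 5/2 + 1 = 555, so the closed region contains I + B = 555 + 5 = 560 lattice points.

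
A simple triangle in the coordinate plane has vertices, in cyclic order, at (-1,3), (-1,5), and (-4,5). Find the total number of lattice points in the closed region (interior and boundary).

By the shoelace formula, twice the signed area is |((-1)·5 − (-1)·3) + ((-1)·5 − (-4)·5) + ((-4)·3 − (-1)·5)| = 6, so the area is 3.
Along each edge there are gcd(|Δx|,|Δy|)+1 lattice points, so counting each shared vertex once the boundary has gcd(0,2) + gcd(3,0) + gcd(3,2) = 2+3+1 = 6.
Pick's theorem gives I = A − B/2 + 1 = 3 − 6/2 + 1 = 1, so the closed region contains I + B = 1 + 6 = 7 lattice points.

7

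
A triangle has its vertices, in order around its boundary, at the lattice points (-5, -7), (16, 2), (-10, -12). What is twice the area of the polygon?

60

The shoelace formula gives twice the area as |[(-5)·2 − 16·(-7)] + [16·(-12) − (-10)·2] + [(-10)·(-7) − (-5)·(-12)]| = 60, so the area is 30.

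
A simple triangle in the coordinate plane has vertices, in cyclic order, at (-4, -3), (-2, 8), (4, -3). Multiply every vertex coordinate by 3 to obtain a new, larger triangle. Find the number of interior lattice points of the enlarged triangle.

Using the shoelace formula, 2A = |((-4)·8 − (-2)·(-3)) + ((-2)·(-3) − 4·8) + (4·(-3) − (-4)·(-3))| = 88, so the area is 44.
Summing gcd(|Δx|,|Δy|) over the edges gives the boundary count: gcd(2,11) + gcd(6,11) + gcd(8,0) = 1+1+8 = 10.
Scaling by 3 multiplies the area by 3² = 9 (so the new area is 396) and multiplies the boundary lattice-point count by 3, giving 30.
By Pick's theorem, the interior count of the dilated polygon is 396 − 30/2 + 1 = 382.

382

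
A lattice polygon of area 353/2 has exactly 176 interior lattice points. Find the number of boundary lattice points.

Pick's theorem gives A = I + B/2 − 1, so B = 2(A − I + 1) = 2(353/2 − 176 + 1) = 3.

3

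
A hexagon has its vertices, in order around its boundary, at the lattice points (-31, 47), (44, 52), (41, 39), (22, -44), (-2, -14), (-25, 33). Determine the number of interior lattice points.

Using the shoelace formula, 2A = |[(-31)·52 − 44·47] + [44·39 − 41·52] + [41·(-44) − 22·39] + [22·(-14) − (-2)·(-44)] + [(-2)·33 − (-25)·(-14)] + [(-25)·47 − (-31)·33]| = 7722, so the area is 3861.
The number of boundary lattice points is Σ gcd(|Δx|,|Δy|) = gcd(75,5) + gcd(3,13) + gcd(19,83) + gcd(24,30) + gcd(23,47) + gcd(6,14) = 5+1+1+6+1+2 = 16.
Pick's theorem gives I = A − B/2 + 1 = 3861 − 16/2 + 1 = 3854.

3854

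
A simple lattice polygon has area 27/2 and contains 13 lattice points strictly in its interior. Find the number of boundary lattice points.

Pick's theorem gives A = I + B/2 − 1, so B = 2(A − I + 1) = 2(27/2 − 13 + 1) = 3.

3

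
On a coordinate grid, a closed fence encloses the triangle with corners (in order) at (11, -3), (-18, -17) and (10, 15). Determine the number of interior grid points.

266

The shoelace formula gives twice the area as |(11·(-17) − (-18)·(-3)) + ((-18)·15 − 10·(-17)) + (10·(-3) − 11·15)| = 536, so the area is 268.
Along each edge there are gcd(|Δx|,|Δy|)+1 lattice points, so counting each shared vertex once the boundary has gcd(29,14) + gcd(28,32) + gcd(1,18) = 1+4+1 = 6.
Pick's theorem gives I = A − B/2 + 1 = 268 − 6/2 + 1 = 266.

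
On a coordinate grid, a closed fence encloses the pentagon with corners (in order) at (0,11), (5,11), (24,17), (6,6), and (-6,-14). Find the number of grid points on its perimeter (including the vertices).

Summing gcd(|Δx|,|Δy|) over the edges gives the boundary count: gcd(5,0) + gcd(19,6) + gcd(18,11) + gcd(12,20) + gcd(6,25) = 5+1+1+4+1 = 12.

12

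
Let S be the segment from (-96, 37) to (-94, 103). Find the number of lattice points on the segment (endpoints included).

3

The number of lattice points on a segment between lattice points is gcd(|Δx|,|Δy|) + 1 = gcd(2,66) + 1 = 2 + 1 = 3.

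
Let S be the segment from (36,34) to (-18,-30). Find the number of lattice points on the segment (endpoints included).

The number of lattice points on a segment between lattice points is gcd(|Δx|,|Δy|) + 1 = gcd(54,64) + 1 = 2 + 1 = 3.

3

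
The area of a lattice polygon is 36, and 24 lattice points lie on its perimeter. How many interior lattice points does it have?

25

From Pick's theorem, I = A − B/2 + 1 = 36 − 24/2 + 1 = 25.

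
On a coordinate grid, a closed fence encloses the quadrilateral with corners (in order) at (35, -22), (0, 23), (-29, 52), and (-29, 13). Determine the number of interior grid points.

1357

Using the shoelace formula, 2A = |[35·23 − 0·(-22)] + [0·52 − (-29)·23] + [(-29)·13 − (-29)·52] + [(-29)·(-22) − 35·13]| = 2786, so the area is 1393.
The number of boundary lattice points is Σ gcd(|Δx|,|Δy|) = gcd(35,45) + gcd(29,29) + gcd(0,39) + gcd(64,35) = 5+29+39+1 = 74.
By Pick's theorem A = I + B/2 − 1, so I = 1393 − 74/2 + 1 = 1357.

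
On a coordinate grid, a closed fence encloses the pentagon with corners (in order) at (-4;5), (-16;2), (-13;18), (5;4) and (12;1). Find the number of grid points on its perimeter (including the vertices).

11

Along each edge there are gcd(|Δx|,|Δy|)+1 lattice points, so counting each shared vertex once the boundary has gcd(12,3) + gcd(3,16) + gcd(18,14) + gcd(7,3) + gcd(16,4) = 3+1+2+1+4 = 11.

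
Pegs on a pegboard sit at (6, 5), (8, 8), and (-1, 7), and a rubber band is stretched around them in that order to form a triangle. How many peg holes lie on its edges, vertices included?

Along each edge there are gcd(|Δx|,|Δy|)+1 lattice points, so counting each shared vertex once the boundary has gcd(2,3) + gcd(9,1) + gcd(7,2) = 1+1+1 = 3.

3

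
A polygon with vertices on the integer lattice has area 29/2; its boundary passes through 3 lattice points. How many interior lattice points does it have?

From Pick's theorem, I = A − B/2 + 1 = 29/2 − 3/2 + 1 = 14.

14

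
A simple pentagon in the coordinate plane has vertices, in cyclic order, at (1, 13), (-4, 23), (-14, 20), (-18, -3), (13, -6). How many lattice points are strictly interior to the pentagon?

The shoelace formula gives twice the area as |(1·23 − (-4)·13) + ((-4)·20 − (-14)·23) + ((-14)·(-3) − (-18)·20) + ((-18)·(-6) − 13·(-3)) + (13·13 − 1·(-6))| = 1041, so the area is 1041/2.
Along each edge there are gcd(|Δx|,|Δy|)+1 lattice points, so counting each shared vertex once the boundary has gcd(5,10) + gcd(10,3) + gcd(4,23) + gcd(31,3) + gcd(12,19) = 5+1+1+1+1 = 9.
By Pick's theorem A = I + B/2 − 1, so I = 1041/2 − 9/2 + 1 = 517.

517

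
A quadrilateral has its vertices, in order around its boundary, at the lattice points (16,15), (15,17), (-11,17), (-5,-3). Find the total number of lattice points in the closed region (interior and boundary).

The shoelace formula gives twice the area as |(16·17 − 15·15) + (15·17 − (-11)·17) + ((-11)·(-3) − (-5)·17) + ((-5)·15 − 16·(-3))| = 580, so the area is 290.
Along each edge there are gcd(|Δx|,|Δy|)+1 lattice points, so counting each shared vertex once the boundary has gcd(1,2) + gcd(26,0) + gcd(6,20) + gcd(21,18) = 1+26+2+3 = 32.
Pick's theorem gives I = A − B/2 + 1 = 290 − 32/2 + 1 = 275, so the closed region contains I + B = 275 + 32 = 307 lattice points.

307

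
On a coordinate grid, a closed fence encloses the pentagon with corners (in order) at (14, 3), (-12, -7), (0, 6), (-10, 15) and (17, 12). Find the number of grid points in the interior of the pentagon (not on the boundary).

279

The shoelace formula gives twice the area as |(14·(-7) − (-12)·3) + ((-12)·6 − 0·(-7)) + (0·15 − (-10)·6) + ((-10)·12 − 17·15) + (17·3 − 14·12)| = 566, so the area is 283.
The number of boundary lattice points is Σ gcd(|Δx|,|Δy|) = gcd(26,10) + gcd(12,13) + gcd(10,9) + gcd(27,3) + gcd(3,9) = 2+1+1+3+3 = 10.
Pick's theorem gives I = A − B/2 + 1 = 283 − 10/2 + 1 = 279.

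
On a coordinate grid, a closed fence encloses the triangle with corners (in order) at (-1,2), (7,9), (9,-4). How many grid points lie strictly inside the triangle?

58

By the shoelace formula, twice the signed area is |((-1)·9 − 7·2) + (7·(-4) − 9·9) + (9·2 − (-1)·(-4))| = 118, so the area is 59.
Summing gcd(|Δx|,|Δy|) over the edges gives the boundary count: gcd(8,7) + gcd(2,13) + gcd(10,6) = 1+1+2 = 4.
By Pick's theorem A = I + B/2 − 1, so I = 59 − 4/2 + 1 = 58.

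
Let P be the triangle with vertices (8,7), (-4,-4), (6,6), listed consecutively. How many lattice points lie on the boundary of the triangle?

12

Along each edge there are gcd(|Δx|,|Δy|)+1 lattice points, so counting each shared vertex once the boundary has gcd(12,11) + gcd(10,10) + gcd(2,1) = 1+10+1 = 12.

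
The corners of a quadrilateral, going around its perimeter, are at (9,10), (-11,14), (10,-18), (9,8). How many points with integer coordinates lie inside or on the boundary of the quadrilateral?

282

The shoelace formula gives twice the area as |[9·14 − (-11)·10] + [(-11)·(-18) − 10·14] + [10·8 − 9·(-18)] + [9·10 − 9·8]| = 554, so the area is 277.
Summing gcd(|Δx|,|Δy|) over the edges gives the boundary count: gcd(20,4) + gcd(21,32) + gcd(1,26) + gcd(0,2) = 4+1+1+2 = 8.
Pick's theorem gives I = A − B/2 + 1 = 277 − 8/2 + 1 = 274, so the closed region contains I + B = 274 + 8 = 282 lattice points.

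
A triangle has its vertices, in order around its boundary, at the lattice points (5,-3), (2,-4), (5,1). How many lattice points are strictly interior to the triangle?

4

The shoelace formula gives twice the area as |[5·(-4) − 2·(-3)] + [2·1 − 5·(-4)] + [5·(-3) − 5·1]| = 12, so the area is 6.
Along each edge there are gcd(|Δx|,|Δy|)+1 lattice points, so counting each shared vertex once the boundary has gcd(3,1) + gcd(3,5) + gcd(0,4) = 1+1+4 = 6.
By Pick's theorem A = I + B/2 − 1, so I = 6 − 6/2 + 1 = 4.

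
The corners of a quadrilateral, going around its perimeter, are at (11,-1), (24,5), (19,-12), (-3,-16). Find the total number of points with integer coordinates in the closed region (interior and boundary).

The shoelace formula gives twice the area as |(11·5 − 24·(-1)) + (24·(-12) − 19·5) + (19·(-16) − (-3)·(-12)) + ((-3)·(-1) − 11·(-16))| = 465, so the area is 232.5.
Along each edge there are gcd(|Δx|,|Δy|)+1 lattice points, so counting each shared vertex once the boundary has gcd(13,6) + gcd(5,17) + gcd(22,4) + gcd(14,15) = 1+1+2+1 = 5.
Pick's theorem gives I = A − B/2 + 1 = 232.5 − 5/2 + 1 = 231, so the closed region contains I + B = 231 + 5 = 236 lattice points.

236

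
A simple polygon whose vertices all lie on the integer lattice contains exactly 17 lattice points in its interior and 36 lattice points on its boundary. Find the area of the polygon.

34

By Pick's theorem, A = I + B/2 − 1 = 17 + 36/2 − 1 = 34.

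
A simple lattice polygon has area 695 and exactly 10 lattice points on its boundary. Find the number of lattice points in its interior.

691

Pick's theorem A = I + B/2 − 1 rearranges to I = A − B/2 + 1 = 695 − 10/2 + 1 = 691.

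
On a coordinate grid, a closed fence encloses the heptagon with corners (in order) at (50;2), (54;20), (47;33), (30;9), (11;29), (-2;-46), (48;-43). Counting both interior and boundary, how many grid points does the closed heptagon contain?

3020

The shoelace formula gives twice the area as |[50·20 − 54·2] + [54·33 − 47·20] + [47·9 − 30·33] + [30·29 − 11·9] + [11·(-46) − (-2)·29] + [(-2)·(-43) − 48·(-46)] + [48·2 − 50·(-43)]| = 6030, so the area is 3015.
Along each edge there are gcd(|Δx|,|Δy|)+1 lattice points, so counting each shared vertex once the boundary has gcd(4,18) + gcd(7,13) + gcd(17,24) + gcd(19,20) + gcd(13,75) + gcd(50,3) + gcd(2,45) = 2+1+1+1+1+1+1 = 8.
Pick's theorem gives I = A − B/2 + 1 = 3015 − 8/2 + 1 = 3012, so the closed region contains I + B = 3012 + 8 = 3020 lattice points.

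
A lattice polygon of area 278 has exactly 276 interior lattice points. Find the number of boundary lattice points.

6

Pick's theorem gives A = I + B/2 − 1, so B = 2(A − I + 1) = 2(278 − 276 + 1) = 6.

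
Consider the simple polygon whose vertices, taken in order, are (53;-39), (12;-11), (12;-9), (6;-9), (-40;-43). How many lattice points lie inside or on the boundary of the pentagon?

1545

By the shoelace formula, twice the signed area is |[53·(-11) − 12·(-39)] + [12·(-9) − 12·(-11)] + [12·(-9) − 6·(-9)] + [6·(-43) − (-40)·(-9)] + [(-40)·(-39) − 53·(-43)]| = 3076, so the area is 1538.
The number of boundary lattice points is Σ gcd(|Δx|,|Δy|) = gcd(41,28) + gcd(0,2) + gcd(6,0) + gcd(46,34) + gcd(93,4) = 1+2+6+2+1 = 12.
Pick's theorem gives I = A − B/2 + 1 = 1538 − 12/2 + 1 = 1533, so the closed region contains I + B = 1533 + 12 = 1545 lattice points.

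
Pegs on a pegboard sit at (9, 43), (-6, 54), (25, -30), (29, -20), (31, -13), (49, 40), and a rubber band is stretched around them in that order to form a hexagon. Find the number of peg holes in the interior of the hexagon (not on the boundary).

1903

Using the shoelace formula, 2A = |(9·54 − (-6)·43) + ((-6)·(-30) − 25·54) + (25·(-20) − 29·(-30)) + (29·(-13) − 31·(-20)) + (31·40 − 49·(-13)) + (49·43 − 9·40)| = 3811, so the area is 1905.5.
The number of boundary lattice points is Σ gcd(|Δx|,|Δy|) = gcd(15,11) + gcd(31,84) + gcd(4,10) + gcd(2,7) + gcd(18,53) + gcd(40,3) = 1+1+2+1+1+1 = 7.
Pick's theorem gives I = A − B/2 + 1 = 1905.5 − 7/2 + 1 = 1903.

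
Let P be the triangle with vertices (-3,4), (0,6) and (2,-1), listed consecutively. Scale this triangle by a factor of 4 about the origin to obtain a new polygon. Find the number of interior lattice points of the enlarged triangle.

By the shoelace formula, twice the signed area is |((-3)·6 − 0·4) + (0·(-1) − 2·6) + (2·4 − (-3)·(-1))| = 25, so the area is 12.5.
The number of boundary lattice points is Σ gcd(|Δx|,|Δy|) = gcd(3,2) + gcd(2,7) + gcd(5,5) = 1+1+5 = 7.
Scaling by 4 multiplies the area by 4² = 16 (so the new area is 200) and multiplies the boundary lattice-point count by 4, giving 28.
By Pick's theorem, the interior count of the dilated polygon is 200 − 28/2 + 1 = 187.

187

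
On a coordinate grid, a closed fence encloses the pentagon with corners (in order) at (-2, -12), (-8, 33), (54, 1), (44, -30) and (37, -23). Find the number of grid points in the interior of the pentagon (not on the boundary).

1998

Using the shoelace formula, 2A = |((-2)·33 − (-8)·(-12)) + ((-8)·1 − 54·33) + (54·(-30) − 44·1) + (44·(-23) − 37·(-30)) + (37·(-12) − (-2)·(-23))| = 4008, so the area is 2004.
The number of boundary lattice points is Σ gcd(|Δx|,|Δy|) = gcd(6,45) + gcd(62,32) + gcd(10,31) + gcd(7,7) + gcd(39,11) = 3+2+1+7+1 = 14.
Pick's theorem gives I = A − B/2 + 1 = 2004 − 14/2 + 1 = 1998.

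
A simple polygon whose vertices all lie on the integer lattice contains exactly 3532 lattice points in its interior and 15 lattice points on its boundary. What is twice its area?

7077

Pick's theorem states A = I + B/2 − 1, so A = 3532 + 15/2 − 1 = 7077/2.
Hence 2A = 7077.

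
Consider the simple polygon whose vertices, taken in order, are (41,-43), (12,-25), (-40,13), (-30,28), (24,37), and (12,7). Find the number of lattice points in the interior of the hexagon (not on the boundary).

2461

By the shoelace formula, twice the signed area is |[41·(-25) − 12·(-43)] + [12·13 − (-40)·(-25)] + [(-40)·28 − (-30)·13] + [(-30)·37 − 24·28] + [24·7 − 12·37] + [12·(-43) − 41·7]| = 4944, so the area is 2472.
Along each edge there are gcd(|Δx|,|Δy|)+1 lattice points, so counting each shared vertex once the boundary has gcd(29,18) + gcd(52,38) + gcd(10,15) + gcd(54,9) + gcd(12,30) + gcd(29,50) = 1+2+5+9+6+1 = 24.
Pick's theorem gives I = A − B/2 + 1 = 2472 − 24/2 + 1 = 2461.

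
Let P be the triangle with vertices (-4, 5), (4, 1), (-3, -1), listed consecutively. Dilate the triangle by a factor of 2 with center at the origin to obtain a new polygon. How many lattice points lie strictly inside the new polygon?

The shoelace formula gives twice the area as |((-4)·1 − 4·5) + (4·(-1) − (-3)·1) + ((-3)·5 − (-4)·(-1))| = 44, so the area is 22.
Along each edge there are gcd(|Δx|,|Δy|)+1 lattice points, so counting each shared vertex once the boundary has gcd(8,4) + gcd(7,2) + gcd(1,6) = 4+1+1 = 6.
Scaling by 2 multiplies the area by 2² = 4 (so the new area is 88) and multiplies the boundary lattice-point count by 2, giving 12.
By Pick's theorem, the interior count of the dilated polygon is 88 − 12/2 + 1 = 83.

83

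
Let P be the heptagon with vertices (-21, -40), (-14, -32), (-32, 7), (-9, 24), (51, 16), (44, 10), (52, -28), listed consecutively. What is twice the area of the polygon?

Using the shoelace formula, 2A = |[(-21)·(-32) − (-14)·(-40)] + [(-14)·7 − (-32)·(-32)] + [(-32)·24 − (-9)·7] + [(-9)·16 − 51·24] + [51·10 − 44·16] + [44·(-28) − 52·10] + [52·(-40) − (-21)·(-28)]| = 7697, so the area is 7697/2.

7697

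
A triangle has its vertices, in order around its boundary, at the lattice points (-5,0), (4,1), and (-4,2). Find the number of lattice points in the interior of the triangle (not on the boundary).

The shoelace formula gives twice the area as |[(-5)·1 − 4·0] + [4·2 − (-4)·1] + [(-4)·0 − (-5)·2]| = 17, so the area is 8.5.
The number of boundary lattice points is Σ gcd(|Δx|,|Δy|) = gcd(9,1) + gcd(8,1) + gcd(1,2) = 1+1+1 = 3.
By Pick's theorem A = I + B/2 − 1, so I = 8.5 − 3/2 + 1 = 8.

8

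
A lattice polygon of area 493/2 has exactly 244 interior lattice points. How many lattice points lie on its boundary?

Pick's theorem gives A = I + B/2 − 1, so B = 2(A − I + 1) = 2(493/2 − 244 + 1) = 7.

7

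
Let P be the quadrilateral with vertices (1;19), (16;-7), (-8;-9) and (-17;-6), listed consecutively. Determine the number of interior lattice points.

464

Using the shoelace formula, 2A = |[1·(-7) − 16·19] + [16·(-9) − (-8)·(-7)] + [(-8)·(-6) − (-17)·(-9)] + [(-17)·19 − 1·(-6)]| = 933, so the area is 466.5.
The number of boundary lattice points is Σ gcd(|Δx|,|Δy|) = gcd(15,26) + gcd(24,2) + gcd(9,3) + gcd(18,25) = 1+2+3+1 = 7.
By Pick's theorem A = I + B/2 − 1, so I = 466.5 − 7/2 + 1 = 464.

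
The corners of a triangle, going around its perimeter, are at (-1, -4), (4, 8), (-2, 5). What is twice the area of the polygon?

57

The shoelace formula gives twice the area as |[(-1)·8 − 4·(-4)] + [4·5 − (-2)·8] + [(-2)·(-4) − (-1)·5]| = 57, so the area is 28.5.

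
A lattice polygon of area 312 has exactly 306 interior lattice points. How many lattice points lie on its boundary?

Pick's theorem gives A = I + B/2 − 1, so B = 2(A − I + 1) = 2(312 − 306 + 1) = 14.

14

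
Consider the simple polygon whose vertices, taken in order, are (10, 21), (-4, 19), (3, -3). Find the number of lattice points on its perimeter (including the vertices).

Along each edge there are gcd(|Δx|,|Δy|)+1 lattice points, so counting each shared vertex once the boundary has gcd(14,2) + gcd(7,22) + gcd(7,24) = 2+1+1 = 4.

4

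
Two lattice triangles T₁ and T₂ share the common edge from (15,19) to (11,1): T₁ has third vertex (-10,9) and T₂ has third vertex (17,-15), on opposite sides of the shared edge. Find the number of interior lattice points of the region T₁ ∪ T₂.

The union is the simple quadrilateral with vertices (15,19), (-10,9), (11,1), (17,-15) in order.
Using the shoelace formula, 2A = |(15·9 − (-10)·19) + ((-10)·1 − 11·9) + (11·(-15) − 17·1) + (17·19 − 15·(-15))| = 582, so the area is 291.
Summing gcd(|Δx|,|Δy|) over the edges gives the boundary count: gcd(25,10) + gcd(21,8) + gcd(6,16) + gcd(2,34) = 5+1+2+2 = 10.
By Pick's theorem I = A − B/2 + 1 = 291 − 10/2 + 1 = 287.

287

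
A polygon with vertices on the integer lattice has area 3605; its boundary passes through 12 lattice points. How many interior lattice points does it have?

3600

Pick's theorem A = I + B/2 − 1 rearranges to I = A − B/2 + 1 = 3605 − 12/2 + 1 = 3600.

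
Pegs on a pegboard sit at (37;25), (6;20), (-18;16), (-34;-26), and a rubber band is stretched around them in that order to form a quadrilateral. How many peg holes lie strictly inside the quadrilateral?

Using the shoelace formula, 2A = |(37·20 − 6·25) + (6·16 − (-18)·20) + ((-18)·(-26) − (-34)·16) + ((-34)·25 − 37·(-26))| = 2170, so the area is 1085.
Along each edge there are gcd(|Δx|,|Δy|)+1 lattice points, so counting each shared vertex once the boundary has gcd(31,5) + gcd(24,4) + gcd(16,42) + gcd(71,51) = 1+4+2+1 = 8.
By Pick's theorem A = I + B/2 − 1, so I = 1085 − 8/2 + 1 = 1082.

1082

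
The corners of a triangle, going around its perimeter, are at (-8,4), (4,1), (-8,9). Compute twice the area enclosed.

Using the shoelace formula, 2A = |[(-8)·1 − 4·4] + [4·9 − (-8)·1] + [(-8)·4 − (-8)·9]| = 60, so the area is 30.

60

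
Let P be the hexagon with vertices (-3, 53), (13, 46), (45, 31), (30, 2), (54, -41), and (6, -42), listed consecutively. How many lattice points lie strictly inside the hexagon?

3249

Using the shoelace formula, 2A = |((-3)·46 − 13·53) + (13·31 − 45·46) + (45·2 − 30·31) + (30·(-41) − 54·2) + (54·(-42) − 6·(-41)) + (6·53 − (-3)·(-42))| = 6502, so the area is 3251.
Along each edge there are gcd(|Δx|,|Δy|)+1 lattice points, so counting each shared vertex once the boundary has gcd(16,7) + gcd(32,15) + gcd(15,29) + gcd(24,43) + gcd(48,1) + gcd(9,95) = 1+1+1+1+1+1 = 6.
By Pick's theorem A = I + B/2 − 1, so I = 3251 − 6/2 + 1 = 3249.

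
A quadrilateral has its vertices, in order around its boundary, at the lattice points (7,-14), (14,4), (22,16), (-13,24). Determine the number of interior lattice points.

552

By the shoelace formula, twice the signed area is |[7·4 − 14·(-14)] + [14·16 − 22·4] + [22·24 − (-13)·16] + [(-13)·(-14) − 7·24]| = 1110, so the area is 555.
The number of boundary lattice points is Σ gcd(|Δx|,|Δy|) = gcd(7,18) + gcd(8,12) + gcd(35,8) + gcd(20,38) = 1+4+1+2 = 8.
By Pick's theorem A = I + B/2 − 1, so I = 555 − 8/2 + 1 = 552.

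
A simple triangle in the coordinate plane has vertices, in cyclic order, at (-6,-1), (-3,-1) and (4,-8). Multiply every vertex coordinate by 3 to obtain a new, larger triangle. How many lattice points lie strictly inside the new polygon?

By the shoelace formula, twice the signed area is |[(-6)·(-1) − (-3)·(-1)] + [(-3)·(-8) − 4·(-1)] + [4·(-1) − (-6)·(-8)]| = 21, so the area is 21/2.
Summing gcd(|Δx|,|Δy|) over the edges gives the boundary count: gcd(3,0) + gcd(7,7) + gcd(10,7) = 3+7+1 = 11.
Scaling by 3 multiplies the area by 3² = 9 (so the new area is 94.5) and multiplies the boundary lattice-point count by 3, giving 33.
By Pick's theorem, the interior count of the dilated polygon is 94.5 − 33/2 + 1 = 79.

79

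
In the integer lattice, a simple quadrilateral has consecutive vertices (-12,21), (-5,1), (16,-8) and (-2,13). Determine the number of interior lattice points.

208

By the shoelace formula, twice the signed area is |((-12)·1 − (-5)·21) + ((-5)·(-8) − 16·1) + (16·13 − (-2)·(-8)) + ((-2)·21 − (-12)·13)| = 423, so the area is 211.5.
Summing gcd(|Δx|,|Δy|) over the edges gives the boundary count: gcd(7,20) + gcd(21,9) + gcd(18,21) + gcd(10,8) = 1+3+3+2 = 9.
By Pick's theorem A = I + B/2 − 1, so I = 211.5 − 9/2 + 1 = 208.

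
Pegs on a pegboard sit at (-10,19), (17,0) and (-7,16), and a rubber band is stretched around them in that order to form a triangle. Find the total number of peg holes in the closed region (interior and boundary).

19

The shoelace formula gives twice the area as |((-10)·0 − 17·19) + (17·16 − (-7)·0) + ((-7)·19 − (-10)·16)| = 24, so the area is 12.
The number of boundary lattice points is Σ gcd(|Δx|,|Δy|) = gcd(27,19) + gcd(24,16) + gcd(3,3) = 1+8+3 = 12.
Pick's theorem gives I = A − B/2 + 1 = 12 − 12/2 + 1 = 7, so the closed region contains I + B = 7 + 12 = 19 lattice points.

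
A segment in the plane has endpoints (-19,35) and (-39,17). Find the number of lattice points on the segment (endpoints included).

3

The number of lattice points on a segment between lattice points is gcd(|Δx|,|Δy|) + 1 = gcd(20,18) + 1 = 2 + 1 = 3.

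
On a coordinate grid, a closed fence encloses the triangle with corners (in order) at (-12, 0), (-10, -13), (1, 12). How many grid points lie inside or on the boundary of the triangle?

By the shoelace formula, twice the signed area is |[(-12)·(-13) − (-10)·0] + [(-10)·12 − 1·(-13)] + [1·0 − (-12)·12]| = 193, so the area is 193/2.
The number of boundary lattice points is Σ gcd(|Δx|,|Δy|) = gcd(2,13) + gcd(11,25) + gcd(13,12) = 1+1+1 = 3.
Pick's theorem gives I = A − B/2 + 1 = 193/2 − 3/2 + 1 = 96, so the closed region contains I + B = 96 + 3 = 99 lattice points.

99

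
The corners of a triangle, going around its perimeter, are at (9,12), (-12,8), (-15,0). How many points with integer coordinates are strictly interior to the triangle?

By the shoelace formula, twice the signed area is |(9·8 − (-12)·12) + ((-12)·0 − (-15)·8) + ((-15)·12 − 9·0)| = 156, so the area is 78.
Along each edge there are gcd(|Δx|,|Δy|)+1 lattice points, so counting each shared vertex once the boundary has gcd(21,4) + gcd(3,8) + gcd(24,12) = 1+1+12 = 14.
By Pick's theorem A = I + B/2 − 1, so I = 78 − 14/2 + 1 = 72.

72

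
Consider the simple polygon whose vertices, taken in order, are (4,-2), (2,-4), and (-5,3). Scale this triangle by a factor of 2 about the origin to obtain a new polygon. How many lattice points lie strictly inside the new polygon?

The shoelace formula gives twice the area as |[4·(-4) − 2·(-2)] + [2·3 − (-5)·(-4)] + [(-5)·(-2) − 4·3]| = 28, so the area is 14.
Along each edge there are gcd(|Δx|,|Δy|)+1 lattice points, so counting each shared vertex once the boundary has gcd(2,2) + gcd(7,7) + gcd(9,5) = 2+7+1 = 10.
Scaling by 2 multiplies the area by 2² = 4 (so the new area is 56) and multiplies the boundary lattice-point count by 2, giving 20.
By Pick's theorem, the interior count of the dilated polygon is 56 − 20/2 + 1 = 47.

47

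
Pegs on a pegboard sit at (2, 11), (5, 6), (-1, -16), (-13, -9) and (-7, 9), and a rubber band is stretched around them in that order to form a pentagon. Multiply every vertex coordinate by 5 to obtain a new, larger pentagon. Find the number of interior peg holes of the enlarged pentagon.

By the shoelace formula, twice the signed area is |(2·6 − 5·11) + (5·(-16) − (-1)·6) + ((-1)·(-9) − (-13)·(-16)) + ((-13)·9 − (-7)·(-9)) + ((-7)·11 − 2·9)| = 591, so the area is 591/2.
The number of boundary lattice points is Σ gcd(|Δx|,|Δy|) = gcd(3,5) + gcd(6,22) + gcd(12,7) + gcd(6,18) + gcd(9,2) = 1+2+1+6+1 = 11.
Scaling by 5 multiplies the area by 5² = 25 (so the new area is 14775/2) and multiplies the boundary lattice-point count by 5, giving 55.
By Pick's theorem, the interior count of the dilated polygon is 14775/2 − 55/2 + 1 = 7361.

7361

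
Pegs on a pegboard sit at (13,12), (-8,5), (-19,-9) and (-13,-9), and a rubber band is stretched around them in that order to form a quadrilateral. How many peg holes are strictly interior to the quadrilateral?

By the shoelace formula, twice the signed area is |(13·5 − (-8)·12) + ((-8)·(-9) − (-19)·5) + ((-19)·(-9) − (-13)·(-9)) + ((-13)·12 − 13·(-9))| = 343, so the area is 171.5.
Along each edge there are gcd(|Δx|,|Δy|)+1 lattice points, so counting each shared vertex once the boundary has gcd(21,7) + gcd(11,14) + gcd(6,0) + gcd(26,21) = 7+1+6+1 = 15.
Pick's theorem gives I = A − B/2 + 1 = 171.5 − 15/2 + 1 = 165.

165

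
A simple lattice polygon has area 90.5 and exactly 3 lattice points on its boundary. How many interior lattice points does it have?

90

From Pick's theorem, I = A − B/2 + 1 = 90.5 − 3/2 + 1 = 90.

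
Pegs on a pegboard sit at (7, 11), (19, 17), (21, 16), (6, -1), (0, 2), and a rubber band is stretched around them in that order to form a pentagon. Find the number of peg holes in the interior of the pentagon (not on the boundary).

126

The shoelace formula gives twice the area as |[7·17 − 19·11] + [19·16 − 21·17] + [21·(-1) − 6·16] + [6·2 − 0·(-1)] + [0·11 − 7·2]| = 262, so the area is 131.
Summing gcd(|Δx|,|Δy|) over the edges gives the boundary count: gcd(12,6) + gcd(2,1) + gcd(15,17) + gcd(6,3) + gcd(7,9) = 6+1+1+3+1 = 12.
By Pick's theorem A = I + B/2 − 1, so I = 131 − 12/2 + 1 = 126.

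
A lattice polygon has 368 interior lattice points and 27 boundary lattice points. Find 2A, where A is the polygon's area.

761

Pick's theorem states A = I + B/2 − 1, so A = 368 + 27/2 − 1 = 761/2.
Hence 2A = 761.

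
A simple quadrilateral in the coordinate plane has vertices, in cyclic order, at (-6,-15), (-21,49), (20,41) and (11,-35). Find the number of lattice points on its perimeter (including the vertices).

4

The number of boundary lattice points is Σ gcd(|Δx|,|Δy|) = gcd(15,64) + gcd(41,8) + gcd(9,76) + gcd(17,20) = 1+1+1+1 = 4.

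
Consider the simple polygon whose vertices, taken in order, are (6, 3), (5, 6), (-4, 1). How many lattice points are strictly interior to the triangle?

15

Using the shoelace formula, 2A = |(6·6 − 5·3) + (5·1 − (-4)·6) + ((-4)·3 − 6·1)| = 32, so the area is 16.
Along each edge there are gcd(|Δx|,|Δy|)+1 lattice points, so counting each shared vertex once the boundary has gcd(1,3) + gcd(9,5) + gcd(10,2) = 1+1+2 = 4.
By Pick's theorem A = I + B/2 − 1, so I = 16 − 4/2 + 1 = 15.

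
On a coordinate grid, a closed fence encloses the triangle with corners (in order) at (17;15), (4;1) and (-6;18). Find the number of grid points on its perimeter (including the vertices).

3

The number of boundary lattice points is Σ gcd(|Δx|,|Δy|) = gcd(13,14) + gcd(10,17) + gcd(23,3) = 1+1+1 = 3.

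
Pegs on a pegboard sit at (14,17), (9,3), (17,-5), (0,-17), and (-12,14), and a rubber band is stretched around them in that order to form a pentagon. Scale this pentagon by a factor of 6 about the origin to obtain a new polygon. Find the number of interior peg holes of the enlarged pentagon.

Using the shoelace formula, 2A = |(14·3 − 9·17) + (9·(-5) − 17·3) + (17·(-17) − 0·(-5)) + (0·14 − (-12)·(-17)) + ((-12)·17 − 14·14)| = 1100, so the area is 550.
Summing gcd(|Δx|,|Δy|) over the edges gives the boundary count: gcd(5,14) + gcd(8,8) + gcd(17,12) + gcd(12,31) + gcd(26,3) = 1+8+1+1+1 = 12.
Scaling by 6 multiplies the area by 6² = 36 (so the new area is 19800) and multiplies the boundary lattice-point count by 6, giving 72.
By Pick's theorem, the interior count of the dilated polygon is 19800 − 72/2 + 1 = 19765.

19765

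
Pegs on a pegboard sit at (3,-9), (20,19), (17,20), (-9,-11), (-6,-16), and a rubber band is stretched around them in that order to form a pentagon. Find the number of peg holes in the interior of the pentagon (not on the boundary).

Using the shoelace formula, 2A = |[3·19 − 20·(-9)] + [20·20 − 17·19] + [17·(-11) − (-9)·20] + [(-9)·(-16) − (-6)·(-11)] + [(-6)·(-9) − 3·(-16)]| = 487, so the area is 243.5.
Along each edge there are gcd(|Δx|,|Δy|)+1 lattice points, so counting each shared vertex once the boundary has gcd(17,28) + gcd(3,1) + gcd(26,31) + gcd(3,5) + gcd(9,7) = 1+1+1+1+1 = 5.
By Pick's theorem A = I + B/2 − 1, so I = 243.5 − 5/2 + 1 = 242.

242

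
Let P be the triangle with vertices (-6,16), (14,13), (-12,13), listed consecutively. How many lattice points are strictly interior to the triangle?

25

The shoelace formula gives twice the area as |((-6)·13 − 14·16) + (14·13 − (-12)·13) + ((-12)·16 − (-6)·13)| = 78, so the area is 39.
Summing gcd(|Δx|,|Δy|) over the edges gives the boundary count: gcd(20,3) + gcd(26,0) + gcd(6,3) = 1+26+3 = 30.
Pick's theorem gives I = A − B/2 + 1 = 39 − 30/2 + 1 = 25.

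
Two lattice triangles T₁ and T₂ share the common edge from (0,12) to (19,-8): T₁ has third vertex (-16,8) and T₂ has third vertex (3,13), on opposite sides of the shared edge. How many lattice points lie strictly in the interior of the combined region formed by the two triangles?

The union is the simple quadrilateral with vertices (0,12), (-16,8), (19,-8), (3,13) in order.
By the shoelace formula, twice the signed area is |(0·8 − (-16)·12) + ((-16)·(-8) − 19·8) + (19·13 − 3·(-8)) + (3·12 − 0·13)| = 475, so the area is 475/2.
Summing gcd(|Δx|,|Δy|) over the edges gives the boundary count: gcd(16,4) + gcd(35,16) + gcd(16,21) + gcd(3,1) = 4+1+1+1 = 7.
By Pick's theorem I = A − B/2 + 1 = 475/2 − 7/2 + 1 = 235.

235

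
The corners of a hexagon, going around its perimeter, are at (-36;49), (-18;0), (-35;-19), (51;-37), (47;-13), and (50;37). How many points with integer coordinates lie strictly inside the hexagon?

The shoelace formula gives twice the area as |[(-36)·0 − (-18)·49] + [(-18)·(-19) − (-35)·0] + [(-35)·(-37) − 51·(-19)] + [51·(-13) − 47·(-37)] + [47·37 − 50·(-13)] + [50·49 − (-36)·37]| = 10735, so the area is 5367.5.
Summing gcd(|Δx|,|Δy|) over the edges gives the boundary count: gcd(18,49) + gcd(17,19) + gcd(86,18) + gcd(4,24) + gcd(3,50) + gcd(86,12) = 1+1+2+4+1+2 = 11.
Pick's theorem gives I = A − B/2 + 1 = 5367.5 − 11/2 + 1 = 5363.

5363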